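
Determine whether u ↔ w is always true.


Build the truth table over {u, w}:
u | w | φ
---------
F | F | T
T | F | F
F | T | F
T | T | T
Counterexample at row 2: with u=T, w=F, the formula is F.

No, it is not a tautology.


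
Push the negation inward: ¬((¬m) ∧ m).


De Morgan: the negation of a conjunction is the disjunction of the negations.
Distribute ¬ across ∧, flipping it to ∨, and negate each literal.

m ∨ (¬m)


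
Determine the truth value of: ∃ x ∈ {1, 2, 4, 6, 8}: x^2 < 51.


Evaluate the predicate on each element: 1:T, 2:T, 4:T, 6:T, 8:F.
Witness x = 1 satisfies the predicate.

T


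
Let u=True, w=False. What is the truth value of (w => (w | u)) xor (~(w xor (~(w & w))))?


Substitute u=True, w=False:
w | u = False | True = True
w => (w | u) = False => True = True
w & w = False & False = False
~(w & w) = True
w xor (~(w & w)) = False xor True = True
~(w xor (~(w & w))) = False
(w => (w | u)) xor (~(w xor (~(w & w)))) = True xor False = True

True


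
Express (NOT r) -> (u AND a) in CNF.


Step 1: Rewrite (¬r) → (u ∧ a) as ¬(¬r) ∨ (u ∧ a).
Step 2: Distribute ∨ over ∧.
Step 3: Eliminate any double negations (¬¬X = X).

(r OR u) AND (r OR a)


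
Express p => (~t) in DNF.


Step 1: Rewrite p → (¬t) as ¬p ∨ (¬t).

(~p) | (~t)


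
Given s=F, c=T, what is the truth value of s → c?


Implication is false only when antecedent is true and consequent is false.
Substitute: s=F, c=T.
F → T evaluates to T.

T


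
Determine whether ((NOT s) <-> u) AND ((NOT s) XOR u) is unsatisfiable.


Truth table over {s, u}:
s | u | φ
---------
F | F | F
T | F | F
F | T | F
T | T | F
Every row is false.

Yes, it is a contradiction.


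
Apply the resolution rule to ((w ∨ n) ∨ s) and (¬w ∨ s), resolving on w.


The clauses contain complementary literals w and ¬w.
Resolution eliminates this pair and disjoins the remaining literals (merging duplicates).

(s ∨ n)


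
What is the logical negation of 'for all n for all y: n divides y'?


Negation flips each quantifier (∀↔∃) and negates the inner predicate.
¬(for all n for all y: φ) = there exists n there exists y: ¬φ.

there exists n there exists y: NOT(n divides y)


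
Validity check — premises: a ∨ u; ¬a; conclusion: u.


This matches the form of disjunctive syllogism: the conclusion follows in every model of the premises.

Valid.


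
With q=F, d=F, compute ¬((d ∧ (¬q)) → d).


Substitute q=F, d=F:
¬q = T
d ∧ (¬q) = F ∧ T = F
(d ∧ (¬q)) → d = F → F = T
¬((d ∧ (¬q)) → d) = F

F


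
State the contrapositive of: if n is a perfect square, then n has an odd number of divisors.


The contrapositive of (P → Q) is (¬Q → ¬P); it is logically equivalent to the original.
Here P = 'n is a perfect square' and Q = 'n has an odd number of divisors'.

If not (n has an odd number of divisors), then not (n is a perfect square).


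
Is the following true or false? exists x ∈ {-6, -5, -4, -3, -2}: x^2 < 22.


Evaluate the predicate on each element: -6:False, -5:False, -4:True, -3:True, -2:True.
Witness x = -4 satisfies the predicate.

True


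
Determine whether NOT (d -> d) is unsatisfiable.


Truth table over {d}:
d | φ
-----
F | F
T | F
Every row is false.

Yes, it is a contradiction.


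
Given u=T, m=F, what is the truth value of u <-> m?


Biconditional is true when both operands have the same truth value.
Substitute: u=T, m=F.
T <-> F evaluates to F.

F


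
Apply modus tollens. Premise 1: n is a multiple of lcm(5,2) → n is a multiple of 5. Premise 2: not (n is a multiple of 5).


Modus tollens: from (P → Q) and ¬Q, infer ¬P.
Q = 'n is a multiple of 5' is denied; since P → Q, P must also fail.

Not (n is a multiple of lcm(5,2)).


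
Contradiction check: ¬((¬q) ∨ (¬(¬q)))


Truth table over {q}:
q | φ
-----
F | F
T | F
Every row is false.

Yes, it is a contradiction.


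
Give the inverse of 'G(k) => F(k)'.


The inverse of (P → Q) is (¬P → ¬Q). It is equivalent to the converse, not to the original.
Here P = 'G(k)' and Q = 'F(k)'.

If not (G(k)), then not (F(k)).


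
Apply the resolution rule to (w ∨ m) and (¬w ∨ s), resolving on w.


The clauses contain complementary literals w and ¬w.
Resolution eliminates this pair and disjoins the remaining literals (merging duplicates).

(m ∨ s)


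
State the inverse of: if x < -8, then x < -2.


The inverse of (P → Q) is (¬P → ¬Q). It is equivalent to the converse, not to the original.
Here P = 'x < -8' and Q = 'x < -2'.

If not (x < -8), then not (x < -2).


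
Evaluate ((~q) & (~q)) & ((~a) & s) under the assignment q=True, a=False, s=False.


Substitute q=True, a=False, s=False:
~q = False
~q = False
(~q) & (~q) = False & False = False
~a = True
(~a) & s = True & False = False
((~q) & (~q)) & ((~a) & s) = False & False = False

False


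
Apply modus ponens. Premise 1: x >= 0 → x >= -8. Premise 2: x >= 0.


Modus ponens: from (P → Q) and P, infer Q.
P = 'x >= 0' is asserted, and P → Q holds, so Q follows.

x >= -8.


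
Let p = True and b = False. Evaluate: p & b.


Conjunction is true only when both operands are true.
Substitute: p=True, b=False.
True & False evaluates to False.

False


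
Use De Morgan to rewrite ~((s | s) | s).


De Morgan: the negation of a disjunction is the conjunction of the negations.
Distribute ~ across |, flipping it to &, and negate each literal.

((~s) & (~s)) & (~s)


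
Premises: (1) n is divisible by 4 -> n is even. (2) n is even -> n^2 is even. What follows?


Hypothetical syllogism: from (P → Q) and (Q → R), infer (P → R).
Chain the two implications through the shared middle term 'n is even'.

n is divisible by 4 -> n^2 is even


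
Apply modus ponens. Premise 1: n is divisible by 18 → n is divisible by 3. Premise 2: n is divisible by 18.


Modus ponens: from (P → Q) and P, infer Q.
P = 'n is divisible by 18' is asserted, and P → Q holds, so Q follows.

n is divisible by 3.


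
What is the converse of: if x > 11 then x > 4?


The converse of (P → Q) is (Q → P). It is not in general equivalent to the original.
Here P = 'x > 11' and Q = 'x > 4'.

If x > 4, then x > 11.


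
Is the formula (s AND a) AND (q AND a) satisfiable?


Search for a satisfying assignment over {a, q, s}.
Try a=T, q=T, s=T: the formula evaluates to T.
A satisfying assignment exists.

Satisfiable.


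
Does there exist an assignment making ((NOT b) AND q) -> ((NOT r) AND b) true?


Search for a satisfying assignment over {b, q, r}.
Try b=F, q=F, r=F: the formula evaluates to T.
A satisfying assignment exists.

Satisfiable.


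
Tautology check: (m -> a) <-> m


Build the truth table over {a, m}:
a | m | φ
---------
F | F | F
T | F | F
F | T | F
T | T | T
Counterexample at row 1: with a=F, m=F, the formula is F.

No, it is not a tautology.


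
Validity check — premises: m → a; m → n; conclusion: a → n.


This is (no valid rule). There exist truth assignments where the premises are all true but the conclusion is false.

Invalid.


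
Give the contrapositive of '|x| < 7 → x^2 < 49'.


The contrapositive of (P → Q) is (¬Q → ¬P); it is logically equivalent to the original.
Here P = '|x| < 7' and Q = 'x^2 < 49'.

If not (x^2 < 49), then not (|x| < 7).


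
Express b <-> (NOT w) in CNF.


Step 1: Rewrite b ↔ (¬w) as (b → (¬w)) ∧ ((¬w) → b).
Step 2: Rewrite each implication as a disjunction.
Step 3: Eliminate any double negations (¬¬X = X).

((NOT b) OR (NOT w)) AND (w OR b)


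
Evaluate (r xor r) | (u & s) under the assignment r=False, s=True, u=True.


Substitute r=False, s=True, u=True:
r xor r = False xor False = False
u & s = True & True = True
(r xor r) | (u & s) = False | True = True

True


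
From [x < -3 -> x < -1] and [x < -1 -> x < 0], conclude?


Hypothetical syllogism: from (P → Q) and (Q → R), infer (P → R).
Chain the two implications through the shared middle term 'x < -1'.

x < -3 -> x < 0


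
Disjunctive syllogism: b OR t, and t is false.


Disjunctive syllogism: from (P ∨ Q) and ¬P, infer Q.
One disjunct, 't', is ruled out; the other must hold.

b


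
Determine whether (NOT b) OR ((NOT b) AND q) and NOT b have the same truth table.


Compare truth tables:
b | q | φ | ψ
-------------
F | F | T | T
T | F | F | F
F | T | T | T
T | T | F | F
The columns φ and ψ agree on every row.

Yes, they are logically equivalent.


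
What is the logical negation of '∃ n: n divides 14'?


¬(∀ x: φ) = ∃ x: ¬φ, and ¬(∃ x: φ) = ∀ x: ¬φ.
Apply to the existential statement.

∀ n: ¬(n divides 14)


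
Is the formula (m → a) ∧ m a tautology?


Build the truth table over {a, m}:
a | m | φ
---------
F | F | F
T | F | F
F | T | F
T | T | T
Counterexample at row 1: with a=F, m=F, the formula is F.

No, it is not a tautology.


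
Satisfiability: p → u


Search for a satisfying assignment over {p, u}.
Try p=F, u=F: the formula evaluates to T.
A satisfying assignment exists.

Satisfiable.


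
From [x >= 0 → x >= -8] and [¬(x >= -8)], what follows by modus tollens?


Modus tollens: from (P → Q) and ¬Q, infer ¬P.
Q = 'x >= -8' is denied; since P → Q, P must also fail.

Not (x >= 0).


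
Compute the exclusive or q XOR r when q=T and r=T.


Exclusive or is true when exactly one operand is true.
Substitute: q=T, r=T.
T XOR T evaluates to F.

F


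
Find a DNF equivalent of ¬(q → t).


Step 1: Rewrite implication then negate: ¬(¬q ∨ t) = q ∧ ¬t.

q ∧ (¬t)


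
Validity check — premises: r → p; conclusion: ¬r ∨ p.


This matches the form of material implication: the conclusion follows in every model of the premises.

Valid.


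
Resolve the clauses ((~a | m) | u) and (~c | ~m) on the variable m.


The clauses contain complementary literals m and ~m.
Resolution eliminates this pair and disjoins the remaining literals (merging duplicates).

((u | ~a) | ~c)


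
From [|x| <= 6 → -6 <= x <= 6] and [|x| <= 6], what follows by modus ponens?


Modus ponens: from (P → Q) and P, infer Q.
P = '|x| <= 6' is asserted, and P → Q holds, so Q follows.

-6 <= x <= 6.


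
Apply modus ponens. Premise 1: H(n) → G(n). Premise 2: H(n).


Modus ponens: from (P → Q) and P, infer Q.
P = 'H(n)' is asserted, and P → Q holds, so Q follows.

G(n).


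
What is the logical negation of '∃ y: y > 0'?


¬(∀ x: φ) = ∃ x: ¬φ, and ¬(∃ x: φ) = ∀ x: ¬φ.
Apply to the existential statement.

∀ y: ¬(y > 0)


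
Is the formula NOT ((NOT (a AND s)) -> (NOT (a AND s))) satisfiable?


Check all 4 assignments over {a, s}:
a | s | φ
---------
F | F | F
T | F | F
F | T | F
T | T | F
No assignment makes the formula true.

Unsatisfiable.


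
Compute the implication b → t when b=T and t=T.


Implication is false only when antecedent is true and consequent is false.
Substitute: b=T, t=T.
T → T evaluates to T.

T


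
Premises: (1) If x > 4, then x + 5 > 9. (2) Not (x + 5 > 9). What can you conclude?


Modus tollens: from (P → Q) and ¬Q, infer ¬P.
Q = 'x + 5 > 9' is denied; since P → Q, P must also fail.

Not (x > 4).


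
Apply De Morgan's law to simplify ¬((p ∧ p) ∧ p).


De Morgan: the negation of a conjunction is the disjunction of the negations.
Distribute ¬ across ∧, flipping it to ∨, and negate each literal.

((¬p) ∨ (¬p)) ∨ (¬p)


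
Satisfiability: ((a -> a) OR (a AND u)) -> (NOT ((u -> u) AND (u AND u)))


Search for a satisfying assignment over {a, u}.
Try a=F, u=F: the formula evaluates to T.
A satisfying assignment exists.

Satisfiable.


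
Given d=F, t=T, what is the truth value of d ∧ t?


Conjunction is true only when both operands are true.
Substitute: d=F, t=T.
F ∧ T evaluates to F.

F


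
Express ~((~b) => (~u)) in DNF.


Step 1: Rewrite implication then negate: ¬(¬(¬b) ∨ (¬u)) = (¬b) ∧ ¬(¬u).
Step 2: Eliminate any double negations (¬¬X = X).

(~b) & u


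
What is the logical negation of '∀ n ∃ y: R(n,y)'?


Negation flips each quantifier (∀↔∃) and negates the inner predicate.
¬(∀ n ∃ y: φ) = ∃ n ∀ y: ¬φ.

∃ n ∀ y: ¬(R(n,y))


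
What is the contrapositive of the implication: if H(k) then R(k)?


The contrapositive of (P → Q) is (¬Q → ¬P); it is logically equivalent to the original.
Here P = 'H(k)' and Q = 'R(k)'.

If not (R(k)), then not (H(k)).


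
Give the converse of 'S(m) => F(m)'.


The converse of (P → Q) is (Q → P). It is not in general equivalent to the original.
Here P = 'S(m)' and Q = 'F(m)'.

If F(m), then S(m).


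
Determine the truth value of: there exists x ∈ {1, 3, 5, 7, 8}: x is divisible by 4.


Evaluate the predicate on each element: 1:F, 3:F, 5:F, 7:F, 8:T.
Witness x = 8 satisfies the predicate.

T


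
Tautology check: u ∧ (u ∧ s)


Build the truth table over {s, u}:
s | u | φ
---------
F | F | F
T | F | F
F | T | F
T | T | T
Counterexample at row 1: with s=F, u=F, the formula is F.

No, it is not a tautology.


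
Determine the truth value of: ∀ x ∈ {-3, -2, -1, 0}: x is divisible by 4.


Evaluate the predicate on each element: -3:F, -2:F, -1:F, 0:T.
Counterexample x = -3 fails the predicate.

F


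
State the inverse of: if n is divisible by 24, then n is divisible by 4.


The inverse of (P → Q) is (¬P → ¬Q). It is equivalent to the converse, not to the original.
Here P = 'n is divisible by 24' and Q = 'n is divisible by 4'.

If not (n is divisible by 24), then not (n is divisible by 4).


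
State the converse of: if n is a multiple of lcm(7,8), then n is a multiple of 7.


The converse of (P → Q) is (Q → P). It is not in general equivalent to the original.
Here P = 'n is a multiple of lcm(7,8)' and Q = 'n is a multiple of 7'.

If n is a multiple of 7, then n is a multiple of lcm(7,8).


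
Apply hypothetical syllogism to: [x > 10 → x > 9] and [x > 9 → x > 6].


Hypothetical syllogism: from (P → Q) and (Q → R), infer (P → R).
Chain the two implications through the shared middle term 'x > 9'.

x > 10 → x > 6


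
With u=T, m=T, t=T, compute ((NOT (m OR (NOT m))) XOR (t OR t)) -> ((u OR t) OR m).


Substitute u=T, m=T, t=T:
NOT m = F
m OR (NOT m) = T OR F = T
NOT (m OR (NOT m)) = F
t OR t = T OR T = T
(NOT (m OR (NOT m))) XOR (t OR t) = F XOR T = T
u OR t = T OR T = T
(u OR t) OR m = T OR T = T
((NOT (m OR (NOT m))) XOR (t OR t)) -> ((u OR t) OR m) = T -> T = T

T


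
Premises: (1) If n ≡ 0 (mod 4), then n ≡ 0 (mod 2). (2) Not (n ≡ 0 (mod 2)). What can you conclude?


Modus tollens: from (P → Q) and ¬Q, infer ¬P.
Q = 'n ≡ 0 (mod 2)' is denied; since P → Q, P must also fail.

Not (n ≡ 0 (mod 4)).


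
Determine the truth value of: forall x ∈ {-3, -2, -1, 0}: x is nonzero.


Evaluate the predicate on each element: -3:True, -2:True, -1:True, 0:False.
Counterexample x = 0 fails the predicate.

False


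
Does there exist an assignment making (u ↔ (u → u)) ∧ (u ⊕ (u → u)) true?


Check all 2 assignments over {u}:
u | φ
-----
F | F
T | F
No assignment makes the formula true.

Unsatisfiable.


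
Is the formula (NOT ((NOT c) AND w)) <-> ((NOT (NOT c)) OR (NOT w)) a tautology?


Build the truth table over {c, w}:
c | w | φ
---------
F | F | T
T | F | T
F | T | T
T | T | T
Every row evaluates to true.

Yes, it is a tautology.


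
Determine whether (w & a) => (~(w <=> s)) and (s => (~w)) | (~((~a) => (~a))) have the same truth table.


Compare truth tables:
a | s | w | φ | ψ
-----------------
False | False | False | True | True
True | False | False | True | True
False | True | False | True | True
True | True | False | True | True
False | False | True | True | True
True | False | True | True | True
False | True | True | True | False
True | True | True | False | False
They differ at row 7 (a=False, s=True, w=True): φ=True but ψ=False.

No, they are not logically equivalent.


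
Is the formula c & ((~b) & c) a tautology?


Build the truth table over {b, c}:
b | c | φ
---------
False | False | False
True | False | False
False | True | True
True | True | False
Counterexample at row 1: with b=False, c=False, the formula is False.

No, it is not a tautology.


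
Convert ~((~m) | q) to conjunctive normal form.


Step 1: Apply De Morgan: ¬((¬m) ∨ q) = ¬(¬m) ∧ ¬q.
Step 2: Eliminate any double negations (¬¬X = X).

m & (~q)


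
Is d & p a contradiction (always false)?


Truth table over {d, p}:
d | p | φ
---------
False | False | False
True | False | False
False | True | False
True | True | True
Satisfying assignment at row 4: d=True, p=True gives True.

No, it is not a contradiction.


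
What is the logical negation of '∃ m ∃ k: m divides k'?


Negation flips each quantifier (∀↔∃) and negates the inner predicate.
¬(∃ m ∃ k: φ) = ∀ m ∀ k: ¬φ.

∀ m ∀ k: ¬(m divides k)


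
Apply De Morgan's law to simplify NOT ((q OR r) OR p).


De Morgan: the negation of a disjunction is the conjunction of the negations.
Distribute NOT across OR, flipping it to AND, and negate each literal.

((NOT q) AND (NOT r)) AND (NOT p)


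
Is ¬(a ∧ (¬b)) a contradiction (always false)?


Truth table over {a, b}:
a | b | φ
---------
F | F | T
T | F | F
F | T | T
T | T | T
Satisfying assignment at row 1: a=F, b=F gives T.

No, it is not a contradiction.


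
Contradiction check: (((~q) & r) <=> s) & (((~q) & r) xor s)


Truth table over {q, r, s}:
q | r | s | φ
-------------
False | False | False | False
True | False | False | False
False | True | False | False
True | True | False | False
False | False | True | False
True | False | True | False
False | True | True | False
True | True | True | False
Every row is false.

Yes, it is a contradiction.


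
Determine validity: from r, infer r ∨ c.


This matches the form of disjunction introduction: the conclusion follows in every model of the premises.

Valid.


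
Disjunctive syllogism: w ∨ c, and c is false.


Disjunctive syllogism: from (P ∨ Q) and ¬P, infer Q.
One disjunct, 'c', is ruled out; the other must hold.

w


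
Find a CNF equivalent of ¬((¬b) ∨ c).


Step 1: Apply De Morgan: ¬((¬b) ∨ c) = ¬(¬b) ∧ ¬c.
Step 2: Eliminate any double negations (¬¬X = X).

b ∧ (¬c)


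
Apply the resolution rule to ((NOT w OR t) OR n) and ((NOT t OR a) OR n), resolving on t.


The clauses contain complementary literals t and NOTt.
Resolution eliminates this pair and disjoins the remaining literals (merging duplicates).

((n OR NOT w) OR a)


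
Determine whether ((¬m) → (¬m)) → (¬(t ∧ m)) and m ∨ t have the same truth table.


Compare truth tables:
m | t | φ | ψ
-------------
F | F | T | F
T | F | T | T
F | T | T | T
T | T | F | T
They differ at row 1 (m=F, t=F): φ=T but ψ=F.

No, they are not logically equivalent.


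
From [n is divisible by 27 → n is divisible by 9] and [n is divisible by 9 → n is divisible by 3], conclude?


Hypothetical syllogism: from (P → Q) and (Q → R), infer (P → R).
Chain the two implications through the shared middle term 'n is divisible by 9'.

n is divisible by 27 → n is divisible by 3


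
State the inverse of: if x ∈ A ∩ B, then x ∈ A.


The inverse of (P → Q) is (¬P → ¬Q). It is equivalent to the converse, not to the original.
Here P = 'x ∈ A ∩ B' and Q = 'x ∈ A'.

If not (x ∈ A ∩ B), then not (x ∈ A).


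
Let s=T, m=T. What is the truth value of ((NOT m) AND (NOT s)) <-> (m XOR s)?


Substitute s=T, m=T:
NOT m = F
NOT s = F
(NOT m) AND (NOT s) = F AND F = F
m XOR s = T XOR T = F
((NOT m) AND (NOT s)) <-> (m XOR s) = F <-> F = T

T


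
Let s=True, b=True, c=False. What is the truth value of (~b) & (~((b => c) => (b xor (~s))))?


Substitute s=True, b=True, c=False:
~b = False
b => c = True => False = False
~s = False
b xor (~s) = True xor False = True
(b => c) => (b xor (~s)) = False => True = True
~((b => c) => (b xor (~s))) = False
(~b) & (~((b => c) => (b xor (~s)))) = False & False = False

False


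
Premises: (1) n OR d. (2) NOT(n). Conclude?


Disjunctive syllogism: from (P ∨ Q) and ¬P, infer Q.
One disjunct, 'n', is ruled out; the other must hold.

d


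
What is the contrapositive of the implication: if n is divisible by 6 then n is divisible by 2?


The contrapositive of (P → Q) is (¬Q → ¬P); it is logically equivalent to the original.
Here P = 'n is divisible by 6' and Q = 'n is divisible by 2'.

If not (n is divisible by 2), then not (n is divisible by 6).


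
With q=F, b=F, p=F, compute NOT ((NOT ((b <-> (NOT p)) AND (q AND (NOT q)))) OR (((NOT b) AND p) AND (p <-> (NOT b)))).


Substitute q=F, b=F, p=F:
… (earlier sub-steps elided)
q AND (NOT q) = F AND T = F
(b <-> (NOT p)) AND (q AND (NOT q)) = F AND F = F
NOT ((b <-> (NOT p)) AND (q AND (NOT q))) = T
NOT b = T
(NOT b) AND p = T AND F = F
NOT b = T
p <-> (NOT b) = F <-> T = F
((NOT b) AND p) AND (p <-> (NOT b)) = F AND F = F
(NOT ((b <-> (NOT p)) AND (q AND (NOT q)))) OR (((NOT b) AND p) AND (p <-> (NOT b))) = T OR F = T
NOT ((NOT ((b <-> (NOT p)) AND (q AND (NOT q)))) OR (((NOT b) AND p) AND (p <-> (NOT b)))) = F

F


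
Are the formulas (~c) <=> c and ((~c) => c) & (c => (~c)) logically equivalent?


Compare truth tables:
c | φ | ψ
---------
False | False | False
True | False | False
The columns φ and ψ agree on every row.

Yes, they are logically equivalent.


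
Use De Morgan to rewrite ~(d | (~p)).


De Morgan: the negation of a disjunction is the conjunction of the negations.
Distribute ~ across |, flipping it to &, and negate each literal.

(~d) & p


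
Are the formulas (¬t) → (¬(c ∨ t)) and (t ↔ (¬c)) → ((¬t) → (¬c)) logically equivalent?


Compare truth tables:
c | t | φ | ψ
-------------
F | F | T | T
T | F | F | F
F | T | T | T
T | T | T | T
The columns φ and ψ agree on every row.

Yes, they are logically equivalent.


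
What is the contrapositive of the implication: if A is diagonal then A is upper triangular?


The contrapositive of (P → Q) is (¬Q → ¬P); it is logically equivalent to the original.
Here P = 'A is diagonal' and Q = 'A is upper triangular'.

If not (A is upper triangular), then not (A is diagonal).


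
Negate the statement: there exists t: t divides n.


¬(for all x: φ) = there exists x: ¬φ, and ¬(there exists x: φ) = for all x: ¬φ.
Apply to the existential statement.

for all t: NOT(t divides n)


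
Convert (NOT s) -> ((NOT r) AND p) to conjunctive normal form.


Step 1: Rewrite (¬s) → ((¬r) ∧ p) as ¬(¬s) ∨ ((¬r) ∧ p).
Step 2: Distribute ∨ over ∧.
Step 3: Eliminate any double negations (¬¬X = X).

(s OR (NOT r)) AND (s OR p)


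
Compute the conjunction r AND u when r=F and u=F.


Conjunction is true only when both operands are true.
Substitute: r=F, u=F.
F AND F evaluates to F.

F


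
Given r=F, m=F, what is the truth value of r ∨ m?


Disjunction is false only when both operands are false.
Substitute: r=F, m=F.
F ∨ F evaluates to F.

F


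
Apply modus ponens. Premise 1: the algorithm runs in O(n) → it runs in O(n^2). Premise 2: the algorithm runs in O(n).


Modus ponens: from (P → Q) and P, infer Q.
P = 'the algorithm runs in O(n)' is asserted, and P → Q holds, so Q follows.

it runs in O(n^2).


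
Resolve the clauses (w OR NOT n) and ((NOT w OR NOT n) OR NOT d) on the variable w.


The clauses contain complementary literals w and NOTw.
Resolution eliminates this pair and disjoins the remaining literals (merging duplicates).

(NOT n OR NOT d)


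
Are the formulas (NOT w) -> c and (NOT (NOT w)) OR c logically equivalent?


Compare truth tables:
c | w | φ | ψ
-------------
F | F | F | F
T | F | T | T
F | T | T | T
T | T | T | T
The columns φ and ψ agree on every row.

Yes, they are logically equivalent.


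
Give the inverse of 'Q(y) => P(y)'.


The inverse of (P → Q) is (¬P → ¬Q). It is equivalent to the converse, not to the original.
Here P = 'Q(y)' and Q = 'P(y)'.

If not (Q(y)), then not (P(y)).


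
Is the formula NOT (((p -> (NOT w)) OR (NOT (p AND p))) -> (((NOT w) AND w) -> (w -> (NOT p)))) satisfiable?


Check all 4 assignments over {p, w}:
p | w | φ
---------
F | F | F
T | F | F
F | T | F
T | T | F
No assignment makes the formula true.

Unsatisfiable.


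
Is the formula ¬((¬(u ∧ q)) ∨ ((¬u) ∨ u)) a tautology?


Build the truth table over {q, u}:
q | u | φ
---------
F | F | F
T | F | F
F | T | F
T | T | F
Counterexample at row 1: with q=F, u=F, the formula is F.

No, it is not a tautology.


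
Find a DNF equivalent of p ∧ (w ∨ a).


Step 1: Distribute ∧ over ∨: p ∧ (w ∨ a) = (p ∧ w) ∨ (p ∧ a).

(p ∧ w) ∨ (p ∧ a)


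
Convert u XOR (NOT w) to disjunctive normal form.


Step 1: u ⊕ (¬w) is true exactly when they disagree: (u ∧ ¬(¬w)) ∨ (¬u ∧ (¬w)).
Step 2: Eliminate any double negations (¬¬X = X).

(u AND w) OR ((NOT u) AND (NOT w))


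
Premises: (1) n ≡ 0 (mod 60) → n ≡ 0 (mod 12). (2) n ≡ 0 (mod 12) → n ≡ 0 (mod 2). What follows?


Hypothetical syllogism: from (P → Q) and (Q → R), infer (P → R).
Chain the two implications through the shared middle term 'n ≡ 0 (mod 12)'.

n ≡ 0 (mod 60) → n ≡ 0 (mod 2)


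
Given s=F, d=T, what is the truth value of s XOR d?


Exclusive or is true when exactly one operand is true.
Substitute: s=F, d=T.
F XOR T evaluates to T.

T


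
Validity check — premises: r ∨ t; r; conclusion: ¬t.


This is affirming a disjunct (fallacy). There exist truth assignments where the premises are all true but the conclusion is false.

Invalid.


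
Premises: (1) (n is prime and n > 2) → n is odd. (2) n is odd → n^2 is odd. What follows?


Hypothetical syllogism: from (P → Q) and (Q → R), infer (P → R).
Chain the two implications through the shared middle term 'n is odd'.

(n is prime and n > 2) → n^2 is odd


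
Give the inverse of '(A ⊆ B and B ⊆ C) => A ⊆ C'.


The inverse of (P → Q) is (¬P → ¬Q). It is equivalent to the converse, not to the original.
Here P = '(A ⊆ B and B ⊆ C)' and Q = 'A ⊆ C'.

If not ((A ⊆ B and B ⊆ C)), then not (A ⊆ C).


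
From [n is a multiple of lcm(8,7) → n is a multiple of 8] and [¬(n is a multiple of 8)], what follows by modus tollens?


Modus tollens: from (P → Q) and ¬Q, infer ¬P.
Q = 'n is a multiple of 8' is denied; since P → Q, P must also fail.

Not (n is a multiple of lcm(8,7)).


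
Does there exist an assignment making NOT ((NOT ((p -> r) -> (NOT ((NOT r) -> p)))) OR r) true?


Search for a satisfying assignment over {p, r}.
Try p=F, r=F: the formula evaluates to T.
A satisfying assignment exists.

Satisfiable.


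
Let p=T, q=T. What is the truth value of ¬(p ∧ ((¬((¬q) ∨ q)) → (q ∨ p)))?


Substitute p=T, q=T:
¬q = F
(¬q) ∨ q = F ∨ T = T
¬((¬q) ∨ q) = F
q ∨ p = T ∨ T = T
(¬((¬q) ∨ q)) → (q ∨ p) = F → T = T
p ∧ ((¬((¬q) ∨ q)) → (q ∨ p)) = T ∧ T = T
¬(p ∧ ((¬((¬q) ∨ q)) → (q ∨ p))) = F

F


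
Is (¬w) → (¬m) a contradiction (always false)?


Truth table over {m, w}:
m | w | φ
---------
F | F | T
T | F | F
F | T | T
T | T | T
Satisfying assignment at row 1: m=F, w=F gives T.

No, it is not a contradiction.


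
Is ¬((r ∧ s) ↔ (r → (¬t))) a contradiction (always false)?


Truth table over {r, s, t}:
r | s | t | φ
-------------
F | F | F | T
T | F | F | T
F | T | F | T
T | T | F | F
F | F | T | T
T | F | T | F
F | T | T | T
T | T | T | T
Satisfying assignment at row 1: r=F, s=F, t=F gives T.

No, it is not a contradiction.


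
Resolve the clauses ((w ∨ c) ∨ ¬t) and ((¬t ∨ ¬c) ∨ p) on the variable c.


The clauses contain complementary literals c and ¬c.
Resolution eliminates this pair and disjoins the remaining literals (merging duplicates).

((w ∨ ¬t) ∨ p)


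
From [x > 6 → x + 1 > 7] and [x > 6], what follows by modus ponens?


Modus ponens: from (P → Q) and P, infer Q.
P = 'x > 6' is asserted, and P → Q holds, so Q follows.

x + 1 > 7.


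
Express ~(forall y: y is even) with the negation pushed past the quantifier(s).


¬(forall x: φ) = exists x: ¬φ, and ¬(exists x: φ) = forall x: ¬φ.
Apply to the universal statement.

exists y: ~(y is even)


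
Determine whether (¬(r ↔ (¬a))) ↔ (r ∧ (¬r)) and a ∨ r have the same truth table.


Compare truth tables:
a | r | φ | ψ
-------------
F | F | F | F
T | F | T | T
F | T | T | T
T | T | F | T
They differ at row 4 (a=T, r=T): φ=F but ψ=T.

No, they are not logically equivalent.


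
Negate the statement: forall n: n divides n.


¬(forall x: φ) = exists x: ¬φ, and ¬(exists x: φ) = forall x: ¬φ.
Apply to the universal statement.

exists n: ~(n divides n)


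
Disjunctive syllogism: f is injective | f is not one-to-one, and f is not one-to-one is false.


Disjunctive syllogism: from (P ∨ Q) and ¬P, infer Q.
One disjunct, 'f is not one-to-one', is ruled out; the other must hold.

f is injective


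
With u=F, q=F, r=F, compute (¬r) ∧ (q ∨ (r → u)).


Substitute u=F, q=F, r=F:
¬r = T
r → u = F → F = T
q ∨ (r → u) = F ∨ T = T
(¬r) ∧ (q ∨ (r → u)) = T ∧ T = T

T


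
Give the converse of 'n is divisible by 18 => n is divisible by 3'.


The converse of (P → Q) is (Q → P). It is not in general equivalent to the original.
Here P = 'n is divisible by 18' and Q = 'n is divisible by 3'.

If n is divisible by 3, then n is divisible by 18.


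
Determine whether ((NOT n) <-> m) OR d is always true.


Build the truth table over {d, m, n}:
d | m | n | φ
-------------
F | F | F | F
T | F | F | T
F | T | F | T
T | T | F | T
F | F | T | T
T | F | T | T
F | T | T | F
T | T | T | T
Counterexample at row 1: with d=F, m=F, n=F, the formula is F.

No, it is not a tautology.


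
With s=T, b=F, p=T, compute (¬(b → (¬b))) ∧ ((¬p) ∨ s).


Substitute s=T, b=F, p=T:
¬b = T
b → (¬b) = F → T = T
¬(b → (¬b)) = F
¬p = F
(¬p) ∨ s = F ∨ T = T
(¬(b → (¬b))) ∧ ((¬p) ∨ s) = F ∧ T = F

F


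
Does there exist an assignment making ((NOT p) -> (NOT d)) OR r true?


Search for a satisfying assignment over {d, p, r}.
Try d=F, p=F, r=F: the formula evaluates to T.
A satisfying assignment exists.

Satisfiable.


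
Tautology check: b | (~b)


Build the truth table over {b}:
b | φ
-----
False | True
True | True
Every row evaluates to true.

Yes, it is a tautology.


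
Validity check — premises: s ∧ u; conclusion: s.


This matches the form of conjunction elimination: the conclusion follows in every model of the premises.

Valid.


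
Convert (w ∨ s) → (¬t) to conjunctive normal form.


Step 1: Rewrite as ¬(w ∨ s) ∨ (¬t) = (¬w ∧ ¬s) ∨ (¬t).
Step 2: Distribute ∨ over ∧.

((¬w) ∨ (¬t)) ∧ ((¬s) ∨ (¬t))


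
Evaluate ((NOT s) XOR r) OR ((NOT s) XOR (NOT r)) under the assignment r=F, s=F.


Substitute r=F, s=F:
NOT s = T
(NOT s) XOR r = T XOR F = T
NOT s = T
NOT r = T
(NOT s) XOR (NOT r) = T XOR T = F
((NOT s) XOR r) OR ((NOT s) XOR (NOT r)) = T OR F = T

T


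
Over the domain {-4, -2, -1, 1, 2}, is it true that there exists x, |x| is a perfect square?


Evaluate the predicate on each element: -4:T, -2:F, -1:T, 1:T, 2:F.
Witness x = -4 satisfies the predicate.

T


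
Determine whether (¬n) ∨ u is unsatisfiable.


Truth table over {n, u}:
n | u | φ
---------
F | F | T
T | F | F
F | T | T
T | T | T
Satisfying assignment at row 1: n=F, u=F gives T.

No, it is not a contradiction.


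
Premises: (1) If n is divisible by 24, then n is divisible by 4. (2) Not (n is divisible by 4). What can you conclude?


Modus tollens: from (P → Q) and ¬Q, infer ¬P.
Q = 'n is divisible by 4' is denied; since P → Q, P must also fail.

Not (n is divisible by 24).


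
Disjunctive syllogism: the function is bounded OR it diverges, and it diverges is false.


Disjunctive syllogism: from (P ∨ Q) and ¬P, infer Q.
One disjunct, 'it diverges', is ruled out; the other must hold.

the function is bounded


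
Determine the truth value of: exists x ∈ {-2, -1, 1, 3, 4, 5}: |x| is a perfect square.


Evaluate the predicate on each element: -2:False, -1:True, 1:True, 3:False, 4:True, 5:False.
Witness x = -1 satisfies the predicate.

True


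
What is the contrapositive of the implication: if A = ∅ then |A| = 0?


The contrapositive of (P → Q) is (¬Q → ¬P); it is logically equivalent to the original.
Here P = 'A = ∅' and Q = '|A| = 0'.

If not (|A| = 0), then not (A = ∅).


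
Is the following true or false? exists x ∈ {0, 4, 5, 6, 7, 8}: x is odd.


Evaluate the predicate on each element: 0:False, 4:False, 5:True, 6:False, 7:True, 8:False.
Witness x = 5 satisfies the predicate.

True


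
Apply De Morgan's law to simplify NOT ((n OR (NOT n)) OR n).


De Morgan: the negation of a disjunction is the conjunction of the negations.
Distribute NOT across OR, flipping it to AND, and negate each literal.

((NOT n) AND n) AND (NOT n)


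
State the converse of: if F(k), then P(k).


The converse of (P → Q) is (Q → P). It is not in general equivalent to the original.
Here P = 'F(k)' and Q = 'P(k)'.

If P(k), then F(k).


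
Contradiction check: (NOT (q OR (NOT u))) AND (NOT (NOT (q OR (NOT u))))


Truth table over {q, u}:
q | u | φ
---------
F | F | F
T | F | F
F | T | F
T | T | F
Every row is false.

Yes, it is a contradiction.


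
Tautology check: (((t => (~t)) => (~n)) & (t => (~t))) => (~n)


Build the truth table over {n, t}:
n | t | φ
---------
False | False | True
True | False | True
False | True | True
True | True | True
Every row evaluates to true.

Yes, it is a tautology.


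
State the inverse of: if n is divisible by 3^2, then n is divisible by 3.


The inverse of (P → Q) is (¬P → ¬Q). It is equivalent to the converse, not to the original.
Here P = 'n is divisible by 3^2' and Q = 'n is divisible by 3'.

If not (n is divisible by 3^2), then not (n is divisible by 3).


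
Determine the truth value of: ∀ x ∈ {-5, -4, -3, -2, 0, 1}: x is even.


Evaluate the predicate on each element: -5:F, -4:T, -3:F, -2:T, 0:T, 1:F.
Counterexample x = -5 fails the predicate.

F


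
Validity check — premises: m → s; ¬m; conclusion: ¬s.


This is denying the antecedent (fallacy). There exist truth assignments where the premises are all true but the conclusion is false.

Invalid.


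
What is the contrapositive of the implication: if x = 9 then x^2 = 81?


The contrapositive of (P → Q) is (¬Q → ¬P); it is logically equivalent to the original.
Here P = 'x = 9' and Q = 'x^2 = 81'.

If not (x^2 = 81), then not (x = 9).


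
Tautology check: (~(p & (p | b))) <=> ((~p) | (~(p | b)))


Build the truth table over {b, p}:
b | p | φ
---------
False | False | True
True | False | True
False | True | True
True | True | True
Every row evaluates to true.

Yes, it is a tautology.


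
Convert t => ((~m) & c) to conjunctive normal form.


Step 1: Rewrite t → ((¬m) ∧ c) as ¬t ∨ ((¬m) ∧ c).
Step 2: Distribute ∨ over ∧.

((~t) | (~m)) & ((~t) | c)


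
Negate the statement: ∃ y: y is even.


¬(∀ x: φ) = ∃ x: ¬φ, and ¬(∃ x: φ) = ∀ x: ¬φ.
Apply to the existential statement.

∀ y: ¬(y is even)


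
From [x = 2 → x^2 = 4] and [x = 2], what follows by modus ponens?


Modus ponens: from (P → Q) and P, infer Q.
P = 'x = 2' is asserted, and P → Q holds, so Q follows.

x^2 = 4.


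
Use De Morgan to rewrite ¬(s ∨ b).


De Morgan: the negation of a disjunction is the conjunction of the negations.
Distribute ¬ across ∨, flipping it to ∧, and negate each literal.

(¬s) ∧ (¬b)


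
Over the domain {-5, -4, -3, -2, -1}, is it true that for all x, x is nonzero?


Evaluate the predicate on each element: -5:T, -4:T, -3:T, -2:T, -1:T.
Every element satisfies the predicate.

T


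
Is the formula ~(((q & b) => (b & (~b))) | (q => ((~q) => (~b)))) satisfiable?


Check all 4 assignments over {b, q}:
b | q | φ
---------
False | False | False
True | False | False
False | True | False
True | True | False
No assignment makes the formula true.

Unsatisfiable.


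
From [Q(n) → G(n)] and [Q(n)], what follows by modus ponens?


Modus ponens: from (P → Q) and P, infer Q.
P = 'Q(n)' is asserted, and P → Q holds, so Q follows.

G(n).


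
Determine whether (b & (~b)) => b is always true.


Build the truth table over {b}:
b | φ
-----
False | True
True | True
Every row evaluates to true.

Yes, it is a tautology.


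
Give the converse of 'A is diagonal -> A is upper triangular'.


The converse of (P → Q) is (Q → P). It is not in general equivalent to the original.
Here P = 'A is diagonal' and Q = 'A is upper triangular'.

If A is upper triangular, then A is diagonal.


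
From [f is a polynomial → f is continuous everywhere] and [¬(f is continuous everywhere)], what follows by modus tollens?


Modus tollens: from (P → Q) and ¬Q, infer ¬P.
Q = 'f is continuous everywhere' is denied; since P → Q, P must also fail.

Not (f is a polynomial).


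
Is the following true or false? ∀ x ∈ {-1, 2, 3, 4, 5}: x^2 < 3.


Evaluate the predicate on each element: -1:T, 2:F, 3:F, 4:F, 5:F.
Counterexample x = 2 fails the predicate.

F


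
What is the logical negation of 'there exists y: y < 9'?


¬(for all x: φ) = there exists x: ¬φ, and ¬(there exists x: φ) = for all x: ¬φ.
Apply to the existential statement.

for all y: NOT(y < 9)


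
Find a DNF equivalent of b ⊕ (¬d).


Step 1: b ⊕ (¬d) is true exactly when they disagree: (b ∧ ¬(¬d)) ∨ (¬b ∧ (¬d)).
Step 2: Eliminate any double negations (¬¬X = X).

(b ∧ d) ∨ ((¬b) ∧ (¬d))


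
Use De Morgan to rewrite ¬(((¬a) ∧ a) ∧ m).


De Morgan: the negation of a conjunction is the disjunction of the negations.
Distribute ¬ across ∧, flipping it to ∨, and negate each literal.

(a ∨ (¬a)) ∨ (¬m)


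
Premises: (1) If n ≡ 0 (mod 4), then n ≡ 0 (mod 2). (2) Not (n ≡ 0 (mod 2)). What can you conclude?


Modus tollens: from (P → Q) and ¬Q, infer ¬P.
Q = 'n ≡ 0 (mod 2)' is denied; since P → Q, P must also fail.

Not (n ≡ 0 (mod 4)).


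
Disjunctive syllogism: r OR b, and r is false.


Disjunctive syllogism: from (P ∨ Q) and ¬P, infer Q.
One disjunct, 'r', is ruled out; the other must hold.

b


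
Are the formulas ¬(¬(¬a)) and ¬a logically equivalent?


Compare truth tables:
a | φ | ψ
---------
F | T | T
T | F | F
The columns φ and ψ agree on every row.

Yes, they are logically equivalent.


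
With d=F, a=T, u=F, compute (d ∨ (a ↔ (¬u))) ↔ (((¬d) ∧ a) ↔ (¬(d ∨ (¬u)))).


Substitute d=F, a=T, u=F:
¬u = T
a ↔ (¬u) = T ↔ T = T
d ∨ (a ↔ (¬u)) = F ∨ T = T
¬d = T
(¬d) ∧ a = T ∧ T = T
¬u = T
d ∨ (¬u) = F ∨ T = T
¬(d ∨ (¬u)) = F
((¬d) ∧ a) ↔ (¬(d ∨ (¬u))) = T ↔ F = F
(d ∨ (a ↔ (¬u))) ↔ (((¬d) ∧ a) ↔ (¬(d ∨ (¬u)))) = T ↔ F = F

F


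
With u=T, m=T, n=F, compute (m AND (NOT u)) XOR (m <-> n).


Substitute u=T, m=T, n=F:
NOT u = F
m AND (NOT u) = T AND F = F
m <-> n = T <-> F = F
(m AND (NOT u)) XOR (m <-> n) = F XOR F = F

F
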